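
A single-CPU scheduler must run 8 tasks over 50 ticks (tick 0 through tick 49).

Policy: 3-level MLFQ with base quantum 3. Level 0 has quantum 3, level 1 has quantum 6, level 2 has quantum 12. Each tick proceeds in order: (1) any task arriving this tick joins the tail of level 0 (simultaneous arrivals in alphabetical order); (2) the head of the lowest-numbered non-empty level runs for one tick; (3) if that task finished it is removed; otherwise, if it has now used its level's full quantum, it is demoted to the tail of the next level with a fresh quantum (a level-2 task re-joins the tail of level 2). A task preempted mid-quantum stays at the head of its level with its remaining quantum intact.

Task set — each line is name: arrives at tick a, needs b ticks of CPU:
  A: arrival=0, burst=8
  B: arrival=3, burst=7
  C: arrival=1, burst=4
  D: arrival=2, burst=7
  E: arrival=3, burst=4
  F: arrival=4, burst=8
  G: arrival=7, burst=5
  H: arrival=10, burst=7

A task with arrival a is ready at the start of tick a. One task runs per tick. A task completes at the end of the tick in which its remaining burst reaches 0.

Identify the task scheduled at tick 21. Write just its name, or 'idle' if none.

running at tick 21 = H

t=0: L0/L1/L2 = A/-/- → run A
t=1: L0/L1/L2 = AC/-/- → run A
t=2: L0/L1/L2 = ACD/-/- → run A
t=3: L0/L1/L2 = CDBE/A/- → run C
t=4: L0/L1/L2 = CDBEF/A/- → run C
t=5: L0/L1/L2 = CDBEF/A/- → run C
t=6: L0/L1/L2 = DBEF/AC/- → run D
t=7: L0/L1/L2 = DBEFG/AC/- → run D
t=8: L0/L1/L2 = DBEFG/AC/- → run D
t=9: L0/L1/L2 = BEFG/ACD/- → run B
t=10: L0/L1/L2 = BEFGH/ACD/- → run B
t=11: L0/L1/L2 = BEFGH/ACD/- → run B
t=12: L0/L1/L2 = EFGH/ACDB/- → run E
t=13: L0/L1/L2 = EFGH/ACDB/- → run E
t=14: L0/L1/L2 = EFGH/ACDB/- → run E
t=15: L0/L1/L2 = FGH/ACDBE/- → run F
t=16: L0/L1/L2 = FGH/ACDBE/- → run F
t=17: L0/L1/L2 = FGH/ACDBE/- → run F
t=18: L0/L1/L2 = GH/ACDBEF/- → run G
t=19: L0/L1/L2 = GH/ACDBEF/- → run G
t=20: L0/L1/L2 = GH/ACDBEF/- → run G
t=21: L0/L1/L2 = H/ACDBEFG/- → run H
t=22: L0/L1/L2 = H/ACDBEFG/- → run H
t=23: L0/L1/L2 = H/ACDBEFG/- → run H
t=24: L0/L1/L2 = -/ACDBEFGH/- → run A
t=25: L0/L1/L2 = -/ACDBEFGH/- → run A
t=26: L0/L1/L2 = -/ACDBEFGH/- → run A
t=27: L0/L1/L2 = -/ACDBEFGH/- → run A
t=28: L0/L1/L2 = -/ACDBEFGH/- → run A
t=29: L0/L1/L2 = -/CDBEFGH/- → run C
t=30: L0/L1/L2 = -/DBEFGH/- → run D
t=31: L0/L1/L2 = -/DBEFGH/- → run D
t=32: L0/L1/L2 = -/DBEFGH/- → run D
t=33: L0/L1/L2 = -/DBEFGH/- → run D
t=34: L0/L1/L2 = -/BEFGH/- → run B
t=35: L0/L1/L2 = -/BEFGH/- → run B
t=36: L0/L1/L2 = -/BEFGH/- → run B
t=37: L0/L1/L2 = -/BEFGH/- → run B
t=38: L0/L1/L2 = -/EFGH/- → run E
t=39: L0/L1/L2 = -/FGH/- → run F
t=40: L0/L1/L2 = -/FGH/- → run F
t=41: L0/L1/L2 = -/FGH/- → run F
t=42: L0/L1/L2 = -/FGH/- → run F
t=43: L0/L1/L2 = -/FGH/- → run F
t=44: L0/L1/L2 = -/GH/- → run G
t=45: L0/L1/L2 = -/GH/- → run G
t=46: L0/L1/L2 = -/H/- → run H
t=47: L0/L1/L2 = -/H/- → run H
t=48: L0/L1/L2 = -/H/- → run H
t=49: L0/L1/L2 = -/H/- → run H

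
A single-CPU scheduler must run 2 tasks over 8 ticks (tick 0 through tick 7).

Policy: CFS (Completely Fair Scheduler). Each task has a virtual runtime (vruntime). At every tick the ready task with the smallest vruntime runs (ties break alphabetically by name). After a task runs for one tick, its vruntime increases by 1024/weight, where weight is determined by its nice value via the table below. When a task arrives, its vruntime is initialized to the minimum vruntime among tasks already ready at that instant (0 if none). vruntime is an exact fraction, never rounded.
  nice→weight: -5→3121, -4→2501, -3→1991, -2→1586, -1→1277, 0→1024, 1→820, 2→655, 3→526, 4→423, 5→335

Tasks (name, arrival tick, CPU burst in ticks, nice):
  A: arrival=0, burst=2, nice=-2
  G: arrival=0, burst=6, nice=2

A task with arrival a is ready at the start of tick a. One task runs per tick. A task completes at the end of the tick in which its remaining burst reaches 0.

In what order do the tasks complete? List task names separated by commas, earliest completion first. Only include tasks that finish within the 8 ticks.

t=0: vr[A=0 G=0] → run A
t=1: vr[A=512/793 G=0] → run G
t=2: vr[A=512/793 G=1024/655] → run A
t=3: vr[G=1024/655] → run G
t=4: vr[G=2048/655] → run G
t=5: vr[G=3072/655] → run G
t=6: vr[G=4096/655] → run G
t=7: vr[G=1024/131] → run G

completion order = A, G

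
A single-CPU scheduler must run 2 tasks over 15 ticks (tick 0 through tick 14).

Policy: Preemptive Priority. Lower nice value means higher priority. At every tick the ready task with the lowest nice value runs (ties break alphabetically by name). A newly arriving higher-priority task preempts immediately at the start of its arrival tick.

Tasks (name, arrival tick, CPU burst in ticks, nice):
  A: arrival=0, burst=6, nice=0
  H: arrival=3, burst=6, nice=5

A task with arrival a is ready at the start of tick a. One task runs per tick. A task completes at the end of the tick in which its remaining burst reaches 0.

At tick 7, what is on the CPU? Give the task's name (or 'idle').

running at tick 7 = H

t=0: ready={A} → run A
t=1: ready={A} → run A
t=2: ready={A} → run A
t=3: ready={A,H} → run A
t=4: ready={A,H} → run A
t=5: ready={A,H} → run A
t=6: ready={H} → run H
t=7: ready={H} → run H
t=8: ready={H} → run H
t=9: ready={H} → run H
t=10: ready={H} → run H
t=11: ready={H} → run H
t=12: (idle)
t=13: (idle)
t=14: (idle)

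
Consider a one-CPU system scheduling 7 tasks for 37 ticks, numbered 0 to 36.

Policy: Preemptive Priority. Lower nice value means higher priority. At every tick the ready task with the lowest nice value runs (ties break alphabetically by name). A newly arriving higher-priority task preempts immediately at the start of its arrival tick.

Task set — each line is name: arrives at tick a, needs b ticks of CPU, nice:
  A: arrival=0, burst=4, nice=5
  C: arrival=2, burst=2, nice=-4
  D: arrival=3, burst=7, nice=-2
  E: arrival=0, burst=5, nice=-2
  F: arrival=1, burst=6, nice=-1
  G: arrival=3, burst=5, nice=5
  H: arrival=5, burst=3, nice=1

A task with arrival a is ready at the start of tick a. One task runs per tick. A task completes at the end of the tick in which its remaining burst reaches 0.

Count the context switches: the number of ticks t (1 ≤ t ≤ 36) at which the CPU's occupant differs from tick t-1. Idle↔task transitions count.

t=0: ready={A,E} → run E
t=1: ready={A,E,F} → run E
t=2: ready={A,C,E,F} → run C
t=3: ready={A,C,D,E,F,G} → run C
t=4: ready={A,D,E,F,G} → run D
t=5: ready={A,D,E,F,G,H} → run D
t=6: ready={A,D,E,F,G,H} → run D
t=7: ready={A,D,E,F,G,H} → run D
t=8: ready={A,D,E,F,G,H} → run D
t=9: ready={A,D,E,F,G,H} → run D
t=10: ready={A,D,E,F,G,H} → run D
t=11: ready={A,E,F,G,H} → run E
t=12: ready={A,E,F,G,H} → run E
t=13: ready={A,E,F,G,H} → run E
t=14: ready={A,F,G,H} → run F
t=15: ready={A,F,G,H} → run F
t=16: ready={A,F,G,H} → run F
t=17: ready={A,F,G,H} → run F
t=18: ready={A,F,G,H} → run F
t=19: ready={A,F,G,H} → run F
t=20: ready={A,G,H} → run H
t=21: ready={A,G,H} → run H
t=22: ready={A,G,H} → run H
t=23: ready={A,G} → run A
t=24: ready={A,G} → run A
t=25: ready={A,G} → run A
t=26: ready={A,G} → run A
t=27: ready={G} → run G
t=28: ready={G} → run G
t=29: ready={G} → run G
t=30: ready={G} → run G
t=31: ready={G} → run G
t=32: (idle)
t=33: (idle)
t=34: (idle)
t=35: (idle)
t=36: (idle)

context switches = 8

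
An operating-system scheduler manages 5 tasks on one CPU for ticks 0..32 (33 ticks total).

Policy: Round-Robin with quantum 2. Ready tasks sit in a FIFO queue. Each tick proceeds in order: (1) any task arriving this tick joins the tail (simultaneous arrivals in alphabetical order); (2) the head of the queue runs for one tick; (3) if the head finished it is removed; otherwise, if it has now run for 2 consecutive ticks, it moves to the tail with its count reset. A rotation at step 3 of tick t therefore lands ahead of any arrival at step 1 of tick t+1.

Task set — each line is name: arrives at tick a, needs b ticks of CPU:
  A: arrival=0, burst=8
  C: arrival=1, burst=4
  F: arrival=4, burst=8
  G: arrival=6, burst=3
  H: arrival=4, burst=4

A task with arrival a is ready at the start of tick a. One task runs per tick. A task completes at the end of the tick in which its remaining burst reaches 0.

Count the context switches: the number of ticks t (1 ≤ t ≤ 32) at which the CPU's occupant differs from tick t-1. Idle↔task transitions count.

t=0: queue=[A] q_used=0 → run A
t=1: queue=[A,C] q_used=1 → run A
t=2: queue=[C,A] q_used=0 → run C
t=3: queue=[C,A] q_used=1 → run C
t=4: queue=[A,C,F,H] q_used=0 → run A
t=5: queue=[A,C,F,H] q_used=1 → run A
t=6: queue=[C,F,H,A,G] q_used=0 → run C
t=7: queue=[C,F,H,A,G] q_used=1 → run C
t=8: queue=[F,H,A,G] q_used=0 → run F
t=9: queue=[F,H,A,G] q_used=1 → run F
t=10: queue=[H,A,G,F] q_used=0 → run H
t=11: queue=[H,A,G,F] q_used=1 → run H
t=12: queue=[A,G,F,H] q_used=0 → run A
t=13: queue=[A,G,F,H] q_used=1 → run A
t=14: queue=[G,F,H,A] q_used=0 → run G
t=15: queue=[G,F,H,A] q_used=1 → run G
t=16: queue=[F,H,A,G] q_used=0 → run F
t=17: queue=[F,H,A,G] q_used=1 → run F
t=18: queue=[H,A,G,F] q_used=0 → run H
t=19: queue=[H,A,G,F] q_used=1 → run H
t=20: queue=[A,G,F] q_used=0 → run A
t=21: queue=[A,G,F] q_used=1 → run A
t=22: queue=[G,F] q_used=0 → run G
t=23: queue=[F] q_used=0 → run F
t=24: queue=[F] q_used=1 → run F
t=25: queue=[F] q_used=0 → run F
t=26: queue=[F] q_used=1 → run F
t=27: (idle)
t=28: (idle)
t=29: (idle)
t=30: (idle)
t=31: (idle)
t=32: (idle)

context switches = 13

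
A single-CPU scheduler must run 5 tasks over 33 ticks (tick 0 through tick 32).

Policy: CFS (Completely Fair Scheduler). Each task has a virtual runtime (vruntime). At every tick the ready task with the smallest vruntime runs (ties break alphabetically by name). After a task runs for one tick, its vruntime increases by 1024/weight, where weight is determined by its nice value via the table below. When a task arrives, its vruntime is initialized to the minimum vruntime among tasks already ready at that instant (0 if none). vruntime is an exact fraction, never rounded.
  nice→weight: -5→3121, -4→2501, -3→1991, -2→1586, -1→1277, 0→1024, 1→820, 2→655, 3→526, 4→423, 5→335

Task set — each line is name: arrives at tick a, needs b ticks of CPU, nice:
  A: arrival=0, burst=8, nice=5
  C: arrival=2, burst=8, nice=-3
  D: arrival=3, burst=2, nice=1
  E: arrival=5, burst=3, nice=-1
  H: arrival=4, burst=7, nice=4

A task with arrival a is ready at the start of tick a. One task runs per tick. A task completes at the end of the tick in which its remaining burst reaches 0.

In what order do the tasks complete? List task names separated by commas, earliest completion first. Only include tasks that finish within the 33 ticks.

t=0: vr[A=0] → run A
t=1: vr[A=1024/335] → run A
t=2: vr[A=2048/335 C=2048/335] → run A
t=3: vr[A=3072/335 C=2048/335 D=2048/335] → run C
t=4: vr[A=3072/335 C=4420608/666985 D=2048/335 H=2048/335] → run D
t=5: vr[A=3072/335 C=4420608/666985 D=20224/2747 E=2048/335 H=2048/335] → run E
t=6: vr[A=3072/335 C=4420608/666985 D=20224/2747 E=2958336/427795 H=2048/335] → run H
t=7: vr[A=3072/335 C=4420608/666985 D=20224/2747 E=2958336/427795 H=1209344/141705] → run C
t=8: vr[A=3072/335 C=4763648/666985 D=20224/2747 E=2958336/427795 H=1209344/141705] → run E
t=9: vr[A=3072/335 C=4763648/666985 D=20224/2747 E=3301376/427795 H=1209344/141705] → run C
t=10: vr[A=3072/335 C=5106688/666985 D=20224/2747 E=3301376/427795 H=1209344/141705] → run D
t=11: vr[A=3072/335 C=5106688/666985 E=3301376/427795 H=1209344/141705] → run C
t=12: vr[A=3072/335 C=5449728/666985 E=3301376/427795 H=1209344/141705] → run E
t=13: vr[A=3072/335 C=5449728/666985 H=1209344/141705] → run C
t=14: vr[A=3072/335 C=5792768/666985 H=1209344/141705] → run H
t=15: vr[A=3072/335 C=5792768/666985 H=1552384/141705] → run C
t=16: vr[A=3072/335 C=6135808/666985 H=1552384/141705] → run A
t=17: vr[A=4096/335 C=6135808/666985 H=1552384/141705] → run C
t=18: vr[A=4096/335 C=6478848/666985 H=1552384/141705] → run C
t=19: vr[A=4096/335 H=1552384/141705] → run H
t=20: vr[A=4096/335 H=631808/47235] → run A
t=21: vr[A=1024/67 H=631808/47235] → run H
t=22: vr[A=1024/67 H=2238464/141705] → run A
t=23: vr[A=6144/335 H=2238464/141705] → run H
t=24: vr[A=6144/335 H=2581504/141705] → run H
t=25: vr[A=6144/335 H=974848/47235] → run A
t=26: vr[A=7168/335 H=974848/47235] → run H
t=27: vr[A=7168/335] → run A
t=28: (idle)
t=29: (idle)
t=30: (idle)
t=31: (idle)
t=32: (idle)

completion order = D, E, C, H, A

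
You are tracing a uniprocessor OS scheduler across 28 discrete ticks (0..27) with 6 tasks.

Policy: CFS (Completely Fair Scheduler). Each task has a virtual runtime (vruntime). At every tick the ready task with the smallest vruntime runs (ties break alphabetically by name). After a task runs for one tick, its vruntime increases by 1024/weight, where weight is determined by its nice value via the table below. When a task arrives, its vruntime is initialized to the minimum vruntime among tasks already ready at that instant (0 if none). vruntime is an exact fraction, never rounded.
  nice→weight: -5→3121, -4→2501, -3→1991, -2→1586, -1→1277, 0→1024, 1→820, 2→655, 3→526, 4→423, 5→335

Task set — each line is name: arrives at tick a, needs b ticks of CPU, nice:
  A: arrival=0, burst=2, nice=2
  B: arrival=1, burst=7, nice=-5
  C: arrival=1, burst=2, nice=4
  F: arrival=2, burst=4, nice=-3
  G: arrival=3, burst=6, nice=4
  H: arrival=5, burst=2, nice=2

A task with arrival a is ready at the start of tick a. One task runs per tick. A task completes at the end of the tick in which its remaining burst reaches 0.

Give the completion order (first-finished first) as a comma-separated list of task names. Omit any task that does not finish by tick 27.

completion order = A, F, H, B, C, G

t=0: vr[A=0] → run A
t=1: vr[A=1024/655 B=1024/655 C=1024/655] → run A
t=2: vr[B=1024/655 C=1024/655 F=1024/655] → run B
t=3: vr[B=3866624/2044255 C=1024/655 F=1024/655 G=1024/655] → run C
t=4: vr[B=3866624/2044255 C=1103872/277065 F=1024/655 G=1024/655] → run F
t=5: vr[B=3866624/2044255 C=1103872/277065 F=2709504/1304105 G=1024/655 H=1024/655] → run G
t=6: vr[B=3866624/2044255 C=1103872/277065 F=2709504/1304105 G=1103872/277065 H=1024/655] → run H
t=7: vr[B=3866624/2044255 C=1103872/277065 F=2709504/1304105 G=1103872/277065 H=2048/655] → run B
t=8: vr[B=4537344/2044255 C=1103872/277065 F=2709504/1304105 G=1103872/277065 H=2048/655] → run F
t=9: vr[B=4537344/2044255 C=1103872/277065 F=3380224/1304105 G=1103872/277065 H=2048/655] → run B
t=10: vr[B=5208064/2044255 C=1103872/277065 F=3380224/1304105 G=1103872/277065 H=2048/655] → run B
t=11: vr[B=5878784/2044255 C=1103872/277065 F=3380224/1304105 G=1103872/277065 H=2048/655] → run F
t=12: vr[B=5878784/2044255 C=1103872/277065 F=4050944/1304105 G=1103872/277065 H=2048/655] → run B
t=13: vr[B=6549504/2044255 C=1103872/277065 F=4050944/1304105 G=1103872/277065 H=2048/655] → run F
t=14: vr[B=6549504/2044255 C=1103872/277065 G=1103872/277065 H=2048/655] → run H
t=15: vr[B=6549504/2044255 C=1103872/277065 G=1103872/277065] → run B
t=16: vr[B=7220224/2044255 C=1103872/277065 G=1103872/277065] → run B
t=17: vr[C=1103872/277065 G=1103872/277065] → run C
t=18: vr[G=1103872/277065] → run G
t=19: vr[G=1774592/277065] → run G
t=20: vr[G=815104/92355] → run G
t=21: vr[G=3116032/277065] → run G
t=22: vr[G=3786752/277065] → run G
t=23: (idle)
t=24: (idle)
t=25: (idle)
t=26: (idle)
t=27: (idle)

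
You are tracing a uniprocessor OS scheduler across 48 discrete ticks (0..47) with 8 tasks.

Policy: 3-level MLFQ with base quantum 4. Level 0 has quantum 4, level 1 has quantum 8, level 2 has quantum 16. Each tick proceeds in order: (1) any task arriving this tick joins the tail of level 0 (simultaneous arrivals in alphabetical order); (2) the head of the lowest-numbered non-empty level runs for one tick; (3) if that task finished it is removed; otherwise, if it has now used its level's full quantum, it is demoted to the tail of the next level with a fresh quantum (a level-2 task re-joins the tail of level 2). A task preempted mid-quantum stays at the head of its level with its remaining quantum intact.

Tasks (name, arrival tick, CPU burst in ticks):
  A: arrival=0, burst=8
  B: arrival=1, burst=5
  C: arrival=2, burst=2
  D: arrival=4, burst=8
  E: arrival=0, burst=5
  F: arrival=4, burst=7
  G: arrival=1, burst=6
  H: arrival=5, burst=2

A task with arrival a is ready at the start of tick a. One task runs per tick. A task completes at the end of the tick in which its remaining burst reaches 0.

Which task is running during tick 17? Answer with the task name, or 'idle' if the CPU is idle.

t=0: L0/L1/L2 = AE/-/- → run A
t=1: L0/L1/L2 = AEBG/-/- → run A
t=2: L0/L1/L2 = AEBGC/-/- → run A
t=3: L0/L1/L2 = AEBGC/-/- → run A
t=4: L0/L1/L2 = EBGCDF/A/- → run E
t=5: L0/L1/L2 = EBGCDFH/A/- → run E
t=6: L0/L1/L2 = EBGCDFH/A/- → run E
t=7: L0/L1/L2 = EBGCDFH/A/- → run E
t=8: L0/L1/L2 = BGCDFH/AE/- → run B
t=9: L0/L1/L2 = BGCDFH/AE/- → run B
t=10: L0/L1/L2 = BGCDFH/AE/- → run B
t=11: L0/L1/L2 = BGCDFH/AE/- → run B
t=12: L0/L1/L2 = GCDFH/AEB/- → run G
t=13: L0/L1/L2 = GCDFH/AEB/- → run G
t=14: L0/L1/L2 = GCDFH/AEB/- → run G
t=15: L0/L1/L2 = GCDFH/AEB/- → run G
t=16: L0/L1/L2 = CDFH/AEBG/- → run C
t=17: L0/L1/L2 = CDFH/AEBG/- → run C
t=18: L0/L1/L2 = DFH/AEBG/- → run D
t=19: L0/L1/L2 = DFH/AEBG/- → run D
t=20: L0/L1/L2 = DFH/AEBG/- → run D
t=21: L0/L1/L2 = DFH/AEBG/- → run D
t=22: L0/L1/L2 = FH/AEBGD/- → run F
t=23: L0/L1/L2 = FH/AEBGD/- → run F
t=24: L0/L1/L2 = FH/AEBGD/- → run F
t=25: L0/L1/L2 = FH/AEBGD/- → run F
t=26: L0/L1/L2 = H/AEBGDF/- → run H
t=27: L0/L1/L2 = H/AEBGDF/- → run H
t=28: L0/L1/L2 = -/AEBGDF/- → run A
t=29: L0/L1/L2 = -/AEBGDF/- → run A
t=30: L0/L1/L2 = -/AEBGDF/- → run A
t=31: L0/L1/L2 = -/AEBGDF/- → run A
t=32: L0/L1/L2 = -/EBGDF/- → run E
t=33: L0/L1/L2 = -/BGDF/- → run B
t=34: L0/L1/L2 = -/GDF/- → run G
t=35: L0/L1/L2 = -/GDF/- → run G
t=36: L0/L1/L2 = -/DF/- → run D
t=37: L0/L1/L2 = -/DF/- → run D
t=38: L0/L1/L2 = -/DF/- → run D
t=39: L0/L1/L2 = -/DF/- → run D
t=40: L0/L1/L2 = -/F/- → run F
t=41: L0/L1/L2 = -/F/- → run F
t=42: L0/L1/L2 = -/F/- → run F
t=43: (idle)
t=44: (idle)
t=45: (idle)
t=46: (idle)
t=47: (idle)

running at tick 17 = C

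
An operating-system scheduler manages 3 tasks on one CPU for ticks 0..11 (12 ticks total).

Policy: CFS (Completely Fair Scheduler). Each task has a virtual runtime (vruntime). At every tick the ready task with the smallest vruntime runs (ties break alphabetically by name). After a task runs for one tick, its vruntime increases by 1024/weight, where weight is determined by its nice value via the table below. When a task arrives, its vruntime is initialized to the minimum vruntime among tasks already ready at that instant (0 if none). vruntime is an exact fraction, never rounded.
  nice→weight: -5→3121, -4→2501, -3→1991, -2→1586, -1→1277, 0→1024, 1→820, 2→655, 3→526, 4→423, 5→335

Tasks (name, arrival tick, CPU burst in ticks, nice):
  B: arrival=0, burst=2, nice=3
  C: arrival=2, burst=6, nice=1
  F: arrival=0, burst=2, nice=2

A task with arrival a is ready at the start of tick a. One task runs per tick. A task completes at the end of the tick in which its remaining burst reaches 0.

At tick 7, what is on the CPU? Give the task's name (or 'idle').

running at tick 7 = C

t=0: vr[B=0 F=0] → run B
t=1: vr[B=512/263 F=0] → run F
t=2: vr[B=512/263 C=1024/655 F=1024/655] → run C
t=3: vr[B=512/263 C=15104/5371 F=1024/655] → run F
t=4: vr[B=512/263 C=15104/5371] → run B
t=5: vr[C=15104/5371] → run C
t=6: vr[C=109056/26855] → run C
t=7: vr[C=142592/26855] → run C
t=8: vr[C=176128/26855] → run C
t=9: vr[C=209664/26855] → run C
t=10: (idle)
t=11: (idle)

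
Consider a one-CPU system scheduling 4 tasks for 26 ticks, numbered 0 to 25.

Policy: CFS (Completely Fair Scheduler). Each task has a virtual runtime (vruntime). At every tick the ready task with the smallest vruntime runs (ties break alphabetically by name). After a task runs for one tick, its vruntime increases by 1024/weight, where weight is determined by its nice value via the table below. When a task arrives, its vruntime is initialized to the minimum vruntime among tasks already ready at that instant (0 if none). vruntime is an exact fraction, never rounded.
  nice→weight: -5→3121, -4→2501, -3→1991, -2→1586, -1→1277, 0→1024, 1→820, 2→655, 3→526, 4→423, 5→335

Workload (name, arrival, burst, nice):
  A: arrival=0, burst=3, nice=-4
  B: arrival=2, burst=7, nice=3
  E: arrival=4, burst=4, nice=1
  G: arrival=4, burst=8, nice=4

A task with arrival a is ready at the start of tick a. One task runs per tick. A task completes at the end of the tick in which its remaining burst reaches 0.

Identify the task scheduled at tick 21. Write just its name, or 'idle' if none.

t=0: vr[A=0] → run A
t=1: vr[A=1024/2501] → run A
t=2: vr[A=2048/2501 B=2048/2501] → run A
t=3: vr[B=2048/2501] → run B
t=4: vr[B=1819136/657763 E=1819136/657763 G=1819136/657763] → run B
t=5: vr[B=3099648/657763 E=1819136/657763 G=1819136/657763] → run E
t=6: vr[B=3099648/657763 E=13202688/3288815 G=1819136/657763] → run G
t=7: vr[B=3099648/657763 E=13202688/3288815 G=1443043840/278233749] → run E
t=8: vr[B=3099648/657763 E=17309696/3288815 G=1443043840/278233749] → run B
t=9: vr[B=4380160/657763 E=17309696/3288815 G=1443043840/278233749] → run G
t=10: vr[B=4380160/657763 E=17309696/3288815 G=2116593152/278233749] → run E
t=11: vr[B=4380160/657763 E=21416704/3288815 G=2116593152/278233749] → run E
t=12: vr[B=4380160/657763 G=2116593152/278233749] → run B
t=13: vr[B=5660672/657763 G=2116593152/278233749] → run G
t=14: vr[B=5660672/657763 G=930047488/92744583] → run B
t=15: vr[B=6941184/657763 G=930047488/92744583] → run G
t=16: vr[B=6941184/657763 G=3463691776/278233749] → run B
t=17: vr[B=8221696/657763 G=3463691776/278233749] → run G
t=18: vr[B=8221696/657763 G=4137241088/278233749] → run B
t=19: vr[G=4137241088/278233749] → run G
t=20: vr[G=1603596800/92744583] → run G
t=21: vr[G=5484339712/278233749] → run G
t=22: (idle)
t=23: (idle)
t=24: (idle)
t=25: (idle)

running at tick 21 = G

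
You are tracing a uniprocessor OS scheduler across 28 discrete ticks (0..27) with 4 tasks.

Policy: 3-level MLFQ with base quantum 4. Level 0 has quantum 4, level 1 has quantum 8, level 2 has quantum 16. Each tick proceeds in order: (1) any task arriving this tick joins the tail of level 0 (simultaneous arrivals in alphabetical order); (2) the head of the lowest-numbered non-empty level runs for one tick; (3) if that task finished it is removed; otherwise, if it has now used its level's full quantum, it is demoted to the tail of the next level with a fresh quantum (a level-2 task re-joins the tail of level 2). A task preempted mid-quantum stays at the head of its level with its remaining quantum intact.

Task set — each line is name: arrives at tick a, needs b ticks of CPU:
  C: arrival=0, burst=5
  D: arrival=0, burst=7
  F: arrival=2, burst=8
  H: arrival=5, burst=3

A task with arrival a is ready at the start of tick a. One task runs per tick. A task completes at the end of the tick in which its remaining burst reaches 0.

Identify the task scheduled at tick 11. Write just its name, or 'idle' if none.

t=0: L0/L1/L2 = CD/-/- → run C
t=1: L0/L1/L2 = CD/-/- → run C
t=2: L0/L1/L2 = CDF/-/- → run C
t=3: L0/L1/L2 = CDF/-/- → run C
t=4: L0/L1/L2 = DF/C/- → run D
t=5: L0/L1/L2 = DFH/C/- → run D
t=6: L0/L1/L2 = DFH/C/- → run D
t=7: L0/L1/L2 = DFH/C/- → run D
t=8: L0/L1/L2 = FH/CD/- → run F
t=9: L0/L1/L2 = FH/CD/- → run F
t=10: L0/L1/L2 = FH/CD/- → run F
t=11: L0/L1/L2 = FH/CD/- → run F
t=12: L0/L1/L2 = H/CDF/- → run H
t=13: L0/L1/L2 = H/CDF/- → run H
t=14: L0/L1/L2 = H/CDF/- → run H
t=15: L0/L1/L2 = -/CDF/- → run C
t=16: L0/L1/L2 = -/DF/- → run D
t=17: L0/L1/L2 = -/DF/- → run D
t=18: L0/L1/L2 = -/DF/- → run D
t=19: L0/L1/L2 = -/F/- → run F
t=20: L0/L1/L2 = -/F/- → run F
t=21: L0/L1/L2 = -/F/- → run F
t=22: L0/L1/L2 = -/F/- → run F
t=23: (idle)
t=24: (idle)
t=25: (idle)
t=26: (idle)
t=27: (idle)

running at tick 11 = F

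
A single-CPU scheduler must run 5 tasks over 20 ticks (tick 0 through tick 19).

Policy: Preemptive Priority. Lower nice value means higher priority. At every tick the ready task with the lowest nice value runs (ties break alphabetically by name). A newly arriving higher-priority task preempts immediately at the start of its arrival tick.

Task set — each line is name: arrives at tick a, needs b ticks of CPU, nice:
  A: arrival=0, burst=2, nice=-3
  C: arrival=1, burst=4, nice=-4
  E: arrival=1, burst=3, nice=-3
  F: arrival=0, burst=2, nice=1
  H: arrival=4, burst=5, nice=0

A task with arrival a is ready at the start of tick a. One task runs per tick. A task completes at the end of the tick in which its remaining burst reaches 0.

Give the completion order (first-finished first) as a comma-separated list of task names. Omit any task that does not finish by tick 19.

t=0: ready={A,F} → run A
t=1: ready={A,C,E,F} → run C
t=2: ready={A,C,E,F} → run C
t=3: ready={A,C,E,F} → run C
t=4: ready={A,C,E,F,H} → run C
t=5: ready={A,E,F,H} → run A
t=6: ready={E,F,H} → run E
t=7: ready={E,F,H} → run E
t=8: ready={E,F,H} → run E
t=9: ready={F,H} → run H
t=10: ready={F,H} → run H
t=11: ready={F,H} → run H
t=12: ready={F,H} → run H
t=13: ready={F,H} → run H
t=14: ready={F} → run F
t=15: ready={F} → run F
t=16: (idle)
t=17: (idle)
t=18: (idle)
t=19: (idle)

completion order = C, A, E, H, F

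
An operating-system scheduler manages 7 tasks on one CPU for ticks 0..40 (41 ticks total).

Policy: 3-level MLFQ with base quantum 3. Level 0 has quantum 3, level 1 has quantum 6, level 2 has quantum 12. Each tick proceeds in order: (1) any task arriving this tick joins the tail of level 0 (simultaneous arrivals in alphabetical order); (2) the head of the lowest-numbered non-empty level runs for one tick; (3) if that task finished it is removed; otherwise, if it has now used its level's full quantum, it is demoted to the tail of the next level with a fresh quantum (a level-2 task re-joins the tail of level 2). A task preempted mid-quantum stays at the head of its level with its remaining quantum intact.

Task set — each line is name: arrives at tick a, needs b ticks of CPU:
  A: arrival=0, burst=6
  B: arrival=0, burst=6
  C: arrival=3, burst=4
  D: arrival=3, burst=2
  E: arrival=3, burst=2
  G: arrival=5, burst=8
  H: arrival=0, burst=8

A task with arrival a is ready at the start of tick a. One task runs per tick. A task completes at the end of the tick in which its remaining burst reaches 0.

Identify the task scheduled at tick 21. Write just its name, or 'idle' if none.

t=0: L0/L1/L2 = ABH/-/- → run A
t=1: L0/L1/L2 = ABH/-/- → run A
t=2: L0/L1/L2 = ABH/-/- → run A
t=3: L0/L1/L2 = BHCDE/A/- → run B
t=4: L0/L1/L2 = BHCDE/A/- → run B
t=5: L0/L1/L2 = BHCDEG/A/- → run B
t=6: L0/L1/L2 = HCDEG/AB/- → run H
t=7: L0/L1/L2 = HCDEG/AB/- → run H
t=8: L0/L1/L2 = HCDEG/AB/- → run H
t=9: L0/L1/L2 = CDEG/ABH/- → run C
t=10: L0/L1/L2 = CDEG/ABH/- → run C
t=11: L0/L1/L2 = CDEG/ABH/- → run C
t=12: L0/L1/L2 = DEG/ABHC/- → run D
t=13: L0/L1/L2 = DEG/ABHC/- → run D
t=14: L0/L1/L2 = EG/ABHC/- → run E
t=15: L0/L1/L2 = EG/ABHC/- → run E
t=16: L0/L1/L2 = G/ABHC/- → run G
t=17: L0/L1/L2 = G/ABHC/- → run G
t=18: L0/L1/L2 = G/ABHC/- → run G
t=19: L0/L1/L2 = -/ABHCG/- → run A
t=20: L0/L1/L2 = -/ABHCG/- → run A
t=21: L0/L1/L2 = -/ABHCG/- → run A
t=22: L0/L1/L2 = -/BHCG/- → run B
t=23: L0/L1/L2 = -/BHCG/- → run B
t=24: L0/L1/L2 = -/BHCG/- → run B
t=25: L0/L1/L2 = -/HCG/- → run H
t=26: L0/L1/L2 = -/HCG/- → run H
t=27: L0/L1/L2 = -/HCG/- → run H
t=28: L0/L1/L2 = -/HCG/- → run H
t=29: L0/L1/L2 = -/HCG/- → run H
t=30: L0/L1/L2 = -/CG/- → run C
t=31: L0/L1/L2 = -/G/- → run G
t=32: L0/L1/L2 = -/G/- → run G
t=33: L0/L1/L2 = -/G/- → run G
t=34: L0/L1/L2 = -/G/- → run G
t=35: L0/L1/L2 = -/G/- → run G
t=36: (idle)
t=37: (idle)
t=38: (idle)
t=39: (idle)
t=40: (idle)

running at tick 21 = A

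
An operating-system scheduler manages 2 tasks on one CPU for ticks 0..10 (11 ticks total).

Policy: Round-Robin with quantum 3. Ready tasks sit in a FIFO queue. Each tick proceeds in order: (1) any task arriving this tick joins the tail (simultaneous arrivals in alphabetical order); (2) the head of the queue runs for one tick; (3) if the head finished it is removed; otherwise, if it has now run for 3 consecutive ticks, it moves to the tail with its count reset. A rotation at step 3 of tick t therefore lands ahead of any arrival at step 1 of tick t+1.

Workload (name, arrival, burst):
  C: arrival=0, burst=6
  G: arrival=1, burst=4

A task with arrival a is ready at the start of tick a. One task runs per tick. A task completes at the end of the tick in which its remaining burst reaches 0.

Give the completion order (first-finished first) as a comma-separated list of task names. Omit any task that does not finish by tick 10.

completion order = C, G

t=0: queue=[C] q_used=0 → run C
t=1: queue=[C,G] q_used=1 → run C
t=2: queue=[C,G] q_used=2 → run C
t=3: queue=[G,C] q_used=0 → run G
t=4: queue=[G,C] q_used=1 → run G
t=5: queue=[G,C] q_used=2 → run G
t=6: queue=[C,G] q_used=0 → run C
t=7: queue=[C,G] q_used=1 → run C
t=8: queue=[C,G] q_used=2 → run C
t=9: queue=[G] q_used=0 → run G
t=10: (idle)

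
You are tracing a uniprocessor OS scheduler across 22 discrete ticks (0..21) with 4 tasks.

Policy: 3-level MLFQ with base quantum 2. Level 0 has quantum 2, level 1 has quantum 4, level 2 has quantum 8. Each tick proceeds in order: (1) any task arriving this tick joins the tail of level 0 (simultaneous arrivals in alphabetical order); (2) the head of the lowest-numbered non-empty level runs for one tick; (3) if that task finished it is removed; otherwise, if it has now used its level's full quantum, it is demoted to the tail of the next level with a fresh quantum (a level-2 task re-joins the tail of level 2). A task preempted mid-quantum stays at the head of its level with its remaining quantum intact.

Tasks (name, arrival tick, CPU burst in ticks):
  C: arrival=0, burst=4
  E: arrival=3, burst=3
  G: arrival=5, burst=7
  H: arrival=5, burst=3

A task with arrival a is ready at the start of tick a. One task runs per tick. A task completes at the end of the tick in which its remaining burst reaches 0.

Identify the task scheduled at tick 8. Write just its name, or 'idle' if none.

t=0: L0/L1/L2 = C/-/- → run C
t=1: L0/L1/L2 = C/-/- → run C
t=2: L0/L1/L2 = -/C/- → run C
t=3: L0/L1/L2 = E/C/- → run E
t=4: L0/L1/L2 = E/C/- → run E
t=5: L0/L1/L2 = GH/CE/- → run G
t=6: L0/L1/L2 = GH/CE/- → run G
t=7: L0/L1/L2 = H/CEG/- → run H
t=8: L0/L1/L2 = H/CEG/- → run H
t=9: L0/L1/L2 = -/CEGH/- → run C
t=10: L0/L1/L2 = -/EGH/- → run E
t=11: L0/L1/L2 = -/GH/- → run G
t=12: L0/L1/L2 = -/GH/- → run G
t=13: L0/L1/L2 = -/GH/- → run G
t=14: L0/L1/L2 = -/GH/- → run G
t=15: L0/L1/L2 = -/H/G → run H
t=16: L0/L1/L2 = -/-/G → run G
t=17: (idle)
t=18: (idle)
t=19: (idle)
t=20: (idle)
t=21: (idle)

running at tick 8 = H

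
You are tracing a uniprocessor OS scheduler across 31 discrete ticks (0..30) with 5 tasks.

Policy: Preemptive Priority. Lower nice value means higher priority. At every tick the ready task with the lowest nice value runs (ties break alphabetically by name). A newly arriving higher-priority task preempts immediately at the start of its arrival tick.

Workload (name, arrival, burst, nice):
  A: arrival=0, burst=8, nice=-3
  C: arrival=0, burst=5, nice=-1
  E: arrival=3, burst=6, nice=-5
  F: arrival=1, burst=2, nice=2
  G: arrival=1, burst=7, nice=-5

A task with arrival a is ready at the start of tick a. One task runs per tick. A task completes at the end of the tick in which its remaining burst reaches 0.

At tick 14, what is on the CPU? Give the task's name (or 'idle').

running at tick 14 = A

t=0: ready={A,C} → run A
t=1: ready={A,C,F,G} → run G
t=2: ready={A,C,F,G} → run G
t=3: ready={A,C,E,F,G} → run E
t=4: ready={A,C,E,F,G} → run E
t=5: ready={A,C,E,F,G} → run E
t=6: ready={A,C,E,F,G} → run E
t=7: ready={A,C,E,F,G} → run E
t=8: ready={A,C,E,F,G} → run E
t=9: ready={A,C,F,G} → run G
t=10: ready={A,C,F,G} → run G
t=11: ready={A,C,F,G} → run G
t=12: ready={A,C,F,G} → run G
t=13: ready={A,C,F,G} → run G
t=14: ready={A,C,F} → run A
t=15: ready={A,C,F} → run A
t=16: ready={A,C,F} → run A
t=17: ready={A,C,F} → run A
t=18: ready={A,C,F} → run A
t=19: ready={A,C,F} → run A
t=20: ready={A,C,F} → run A
t=21: ready={C,F} → run C
t=22: ready={C,F} → run C
t=23: ready={C,F} → run C
t=24: ready={C,F} → run C
t=25: ready={C,F} → run C
t=26: ready={F} → run F
t=27: ready={F} → run F
t=28: (idle)
t=29: (idle)
t=30: (idle)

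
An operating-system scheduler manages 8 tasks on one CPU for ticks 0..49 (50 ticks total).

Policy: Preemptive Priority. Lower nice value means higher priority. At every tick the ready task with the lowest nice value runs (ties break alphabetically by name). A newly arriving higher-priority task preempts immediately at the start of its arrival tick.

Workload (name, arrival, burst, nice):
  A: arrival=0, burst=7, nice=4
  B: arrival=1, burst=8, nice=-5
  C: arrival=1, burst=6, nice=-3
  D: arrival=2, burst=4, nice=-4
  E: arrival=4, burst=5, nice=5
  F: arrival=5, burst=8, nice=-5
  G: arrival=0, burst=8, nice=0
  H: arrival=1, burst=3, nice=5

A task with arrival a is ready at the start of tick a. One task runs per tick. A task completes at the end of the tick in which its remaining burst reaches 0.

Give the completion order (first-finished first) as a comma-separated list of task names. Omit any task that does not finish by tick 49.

t=0: ready={A,G} → run G
t=1: ready={A,B,C,G,H} → run B
t=2: ready={A,B,C,D,G,H} → run B
t=3: ready={A,B,C,D,G,H} → run B
t=4: ready={A,B,C,D,E,G,H} → run B
t=5: ready={A,B,C,D,E,F,G,H} → run B
t=6: ready={A,B,C,D,E,F,G,H} → run B
t=7: ready={A,B,C,D,E,F,G,H} → run B
t=8: ready={A,B,C,D,E,F,G,H} → run B
t=9: ready={A,C,D,E,F,G,H} → run F
t=10: ready={A,C,D,E,F,G,H} → run F
t=11: ready={A,C,D,E,F,G,H} → run F
t=12: ready={A,C,D,E,F,G,H} → run F
t=13: ready={A,C,D,E,F,G,H} → run F
t=14: ready={A,C,D,E,F,G,H} → run F
t=15: ready={A,C,D,E,F,G,H} → run F
t=16: ready={A,C,D,E,F,G,H} → run F
t=17: ready={A,C,D,E,G,H} → run D
t=18: ready={A,C,D,E,G,H} → run D
t=19: ready={A,C,D,E,G,H} → run D
t=20: ready={A,C,D,E,G,H} → run D
t=21: ready={A,C,E,G,H} → run C
t=22: ready={A,C,E,G,H} → run C
t=23: ready={A,C,E,G,H} → run C
t=24: ready={A,C,E,G,H} → run C
t=25: ready={A,C,E,G,H} → run C
t=26: ready={A,C,E,G,H} → run C
t=27: ready={A,E,G,H} → run G
t=28: ready={A,E,G,H} → run G
t=29: ready={A,E,G,H} → run G
t=30: ready={A,E,G,H} → run G
t=31: ready={A,E,G,H} → run G
t=32: ready={A,E,G,H} → run G
t=33: ready={A,E,G,H} → run G
t=34: ready={A,E,H} → run A
t=35: ready={A,E,H} → run A
t=36: ready={A,E,H} → run A
t=37: ready={A,E,H} → run A
t=38: ready={A,E,H} → run A
t=39: ready={A,E,H} → run A
t=40: ready={A,E,H} → run A
t=41: ready={E,H} → run E
t=42: ready={E,H} → run E
t=43: ready={E,H} → run E
t=44: ready={E,H} → run E
t=45: ready={E,H} → run E
t=46: ready={H} → run H
t=47: ready={H} → run H
t=48: ready={H} → run H
t=49: (idle)

completion order = B, F, D, C, G, A, E, H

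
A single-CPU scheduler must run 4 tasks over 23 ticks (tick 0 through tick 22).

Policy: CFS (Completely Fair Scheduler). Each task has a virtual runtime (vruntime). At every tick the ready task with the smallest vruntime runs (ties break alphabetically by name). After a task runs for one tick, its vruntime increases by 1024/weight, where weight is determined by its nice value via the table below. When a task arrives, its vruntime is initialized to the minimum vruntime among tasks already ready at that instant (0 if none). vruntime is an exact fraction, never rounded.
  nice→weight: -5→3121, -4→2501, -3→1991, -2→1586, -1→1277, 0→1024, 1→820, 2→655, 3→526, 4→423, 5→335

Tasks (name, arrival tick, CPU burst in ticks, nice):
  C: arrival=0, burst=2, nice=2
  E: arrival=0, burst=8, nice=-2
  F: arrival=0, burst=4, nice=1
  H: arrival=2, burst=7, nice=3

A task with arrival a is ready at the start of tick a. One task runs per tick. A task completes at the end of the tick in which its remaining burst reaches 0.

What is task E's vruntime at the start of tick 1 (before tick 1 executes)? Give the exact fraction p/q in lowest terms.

t=0: vr[C=0 E=0 F=0] → run C
t=1: vr[C=1024/655 E=0 F=0] → run E
t=2: vr[C=1024/655 E=512/793 F=0 H=0] → run F
t=3: vr[C=1024/655 E=512/793 F=256/205 H=0] → run H
t=4: vr[C=1024/655 E=512/793 F=256/205 H=512/263] → run E
t=5: vr[C=1024/655 E=1024/793 F=256/205 H=512/263] → run F
t=6: vr[C=1024/655 E=1024/793 F=512/205 H=512/263] → run E
t=7: vr[C=1024/655 E=1536/793 F=512/205 H=512/263] → run C
t=8: vr[E=1536/793 F=512/205 H=512/263] → run E
t=9: vr[E=2048/793 F=512/205 H=512/263] → run H
t=10: vr[E=2048/793 F=512/205 H=1024/263] → run F
t=11: vr[E=2048/793 F=768/205 H=1024/263] → run E
t=12: vr[E=2560/793 F=768/205 H=1024/263] → run E
t=13: vr[E=3072/793 F=768/205 H=1024/263] → run F
t=14: vr[E=3072/793 H=1024/263] → run E
t=15: vr[E=3584/793 H=1024/263] → run H
t=16: vr[E=3584/793 H=1536/263] → run E
t=17: vr[H=1536/263] → run H
t=18: vr[H=2048/263] → run H
t=19: vr[H=2560/263] → run H
t=20: vr[H=3072/263] → run H
t=21: (idle)
t=22: (idle)

vruntime(E, start of tick 1) = 0/1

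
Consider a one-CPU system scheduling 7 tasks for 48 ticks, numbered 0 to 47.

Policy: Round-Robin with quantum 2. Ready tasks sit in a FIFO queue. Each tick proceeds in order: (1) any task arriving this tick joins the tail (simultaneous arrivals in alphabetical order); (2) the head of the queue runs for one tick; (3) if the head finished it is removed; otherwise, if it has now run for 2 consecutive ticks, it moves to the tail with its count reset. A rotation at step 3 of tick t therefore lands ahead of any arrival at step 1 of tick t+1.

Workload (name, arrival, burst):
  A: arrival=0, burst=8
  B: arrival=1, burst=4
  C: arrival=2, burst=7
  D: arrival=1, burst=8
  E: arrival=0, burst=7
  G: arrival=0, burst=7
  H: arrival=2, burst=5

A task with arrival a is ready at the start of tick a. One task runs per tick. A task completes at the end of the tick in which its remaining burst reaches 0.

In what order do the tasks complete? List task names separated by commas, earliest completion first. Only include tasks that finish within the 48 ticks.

t=0: queue=[A,E,G] q_used=0 → run A
t=1: queue=[A,E,G,B,D] q_used=1 → run A
t=2: queue=[E,G,B,D,A,C,H] q_used=0 → run E
t=3: queue=[E,G,B,D,A,C,H] q_used=1 → run E
t=4: queue=[G,B,D,A,C,H,E] q_used=0 → run G
t=5: queue=[G,B,D,A,C,H,E] q_used=1 → run G
t=6: queue=[B,D,A,C,H,E,G] q_used=0 → run B
t=7: queue=[B,D,A,C,H,E,G] q_used=1 → run B
t=8: queue=[D,A,C,H,E,G,B] q_used=0 → run D
t=9: queue=[D,A,C,H,E,G,B] q_used=1 → run D
t=10: queue=[A,C,H,E,G,B,D] q_used=0 → run A
t=11: queue=[A,C,H,E,G,B,D] q_used=1 → run A
t=12: queue=[C,H,E,G,B,D,A] q_used=0 → run C
t=13: queue=[C,H,E,G,B,D,A] q_used=1 → run C
t=14: queue=[H,E,G,B,D,A,C] q_used=0 → run H
t=15: queue=[H,E,G,B,D,A,C] q_used=1 → run H
t=16: queue=[E,G,B,D,A,C,H] q_used=0 → run E
t=17: queue=[E,G,B,D,A,C,H] q_used=1 → run E
t=18: queue=[G,B,D,A,C,H,E] q_used=0 → run G
t=19: queue=[G,B,D,A,C,H,E] q_used=1 → run G
t=20: queue=[B,D,A,C,H,E,G] q_used=0 → run B
t=21: queue=[B,D,A,C,H,E,G] q_used=1 → run B
t=22: queue=[D,A,C,H,E,G] q_used=0 → run D
t=23: queue=[D,A,C,H,E,G] q_used=1 → run D
t=24: queue=[A,C,H,E,G,D] q_used=0 → run A
t=25: queue=[A,C,H,E,G,D] q_used=1 → run A
t=26: queue=[C,H,E,G,D,A] q_used=0 → run C
t=27: queue=[C,H,E,G,D,A] q_used=1 → run C
t=28: queue=[H,E,G,D,A,C] q_used=0 → run H
t=29: queue=[H,E,G,D,A,C] q_used=1 → run H
t=30: queue=[E,G,D,A,C,H] q_used=0 → run E
t=31: queue=[E,G,D,A,C,H] q_used=1 → run E
t=32: queue=[G,D,A,C,H,E] q_used=0 → run G
t=33: queue=[G,D,A,C,H,E] q_used=1 → run G
t=34: queue=[D,A,C,H,E,G] q_used=0 → run D
t=35: queue=[D,A,C,H,E,G] q_used=1 → run D
t=36: queue=[A,C,H,E,G,D] q_used=0 → run A
t=37: queue=[A,C,H,E,G,D] q_used=1 → run A
t=38: queue=[C,H,E,G,D] q_used=0 → run C
t=39: queue=[C,H,E,G,D] q_used=1 → run C
t=40: queue=[H,E,G,D,C] q_used=0 → run H
t=41: queue=[E,G,D,C] q_used=0 → run E
t=42: queue=[G,D,C] q_used=0 → run G
t=43: queue=[D,C] q_used=0 → run D
t=44: queue=[D,C] q_used=1 → run D
t=45: queue=[C] q_used=0 → run C
t=46: (idle)
t=47: (idle)

completion order = B, A, H, E, G, D, C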